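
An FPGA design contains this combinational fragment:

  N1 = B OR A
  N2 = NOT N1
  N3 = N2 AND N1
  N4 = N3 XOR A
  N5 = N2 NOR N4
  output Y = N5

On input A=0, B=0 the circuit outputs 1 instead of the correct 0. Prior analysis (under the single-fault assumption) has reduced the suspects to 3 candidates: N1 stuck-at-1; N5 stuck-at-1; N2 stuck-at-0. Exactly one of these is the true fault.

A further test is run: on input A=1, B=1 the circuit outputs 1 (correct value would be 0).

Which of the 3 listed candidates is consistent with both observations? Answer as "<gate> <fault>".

N5 stuck-at-1

Evaluate each candidate on input A=1, B=1:
  N1 stuck-at-1: N1=1 [stuck-at-1], N2=0, N3=0, N4=1, N5=0 → 0 — eliminated
  N5 stuck-at-1: N1=1, N2=0, N3=0, N4=1, N5=1 [stuck-at-1] → 1 — matches
  N2 stuck-at-0: N1=1, N2=0 [stuck-at-0], N3=0, N4=1, N5=0 → 0 — eliminated
Only N5 stuck-at-1 reproduces the observed 1.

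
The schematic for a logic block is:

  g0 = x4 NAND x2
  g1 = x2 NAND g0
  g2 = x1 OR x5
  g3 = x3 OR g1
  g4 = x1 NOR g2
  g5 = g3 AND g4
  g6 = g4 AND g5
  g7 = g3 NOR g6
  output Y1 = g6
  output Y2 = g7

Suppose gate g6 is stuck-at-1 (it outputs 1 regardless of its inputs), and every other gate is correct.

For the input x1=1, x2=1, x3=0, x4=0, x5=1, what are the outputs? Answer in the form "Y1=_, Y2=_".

Propagate with g6 forced: g0=1, g1=0, g2=1, g3=0, g4=0, g5=0, g6=1 [stuck-at-1], g7=0.
So the outputs are Y1=1, Y2=0. (Without the fault they would be Y1=0, Y2=1.)

Y1=1, Y2=0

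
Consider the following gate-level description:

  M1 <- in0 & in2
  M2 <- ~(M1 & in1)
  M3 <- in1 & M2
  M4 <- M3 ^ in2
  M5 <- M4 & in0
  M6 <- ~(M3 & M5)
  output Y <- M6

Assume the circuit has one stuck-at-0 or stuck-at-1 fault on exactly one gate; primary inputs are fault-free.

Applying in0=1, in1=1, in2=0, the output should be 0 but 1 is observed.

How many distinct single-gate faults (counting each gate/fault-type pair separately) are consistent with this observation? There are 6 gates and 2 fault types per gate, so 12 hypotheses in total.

6

Fault-free: M1=0, M2=1, M3=1, M4=1, M5=1, M6=0 → 0. Observed 1.
  M1 stuck-at-0: output 0 ✗
  M1 stuck-at-1: output 1 ✓
  M2 stuck-at-0: output 1 ✓
  M2 stuck-at-1: output 0 ✗
  M3 stuck-at-0: output 1 ✓
  M3 stuck-at-1: output 0 ✗
  M4 stuck-at-0: output 1 ✓
  M4 stuck-at-1: output 0 ✗
  M5 stuck-at-0: output 1 ✓
  M5 stuck-at-1: output 0 ✗
  M6 stuck-at-0: output 0 ✗
  M6 stuck-at-1: output 1 ✓
Consistent faults: {M1 stuck-at-1, M2 stuck-at-0, M3 stuck-at-0, M4 stuck-at-0, M5 stuck-at-0, M6 stuck-at-1} — 6 in all.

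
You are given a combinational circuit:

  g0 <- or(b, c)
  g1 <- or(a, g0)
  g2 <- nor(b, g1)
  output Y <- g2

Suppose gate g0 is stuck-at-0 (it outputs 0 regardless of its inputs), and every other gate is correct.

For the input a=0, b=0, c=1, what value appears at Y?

Propagate with g0 forced: g0=0 [stuck-at-0], g1=0, g2=1.
So Y = 1. (Without the fault it would be 0.)

1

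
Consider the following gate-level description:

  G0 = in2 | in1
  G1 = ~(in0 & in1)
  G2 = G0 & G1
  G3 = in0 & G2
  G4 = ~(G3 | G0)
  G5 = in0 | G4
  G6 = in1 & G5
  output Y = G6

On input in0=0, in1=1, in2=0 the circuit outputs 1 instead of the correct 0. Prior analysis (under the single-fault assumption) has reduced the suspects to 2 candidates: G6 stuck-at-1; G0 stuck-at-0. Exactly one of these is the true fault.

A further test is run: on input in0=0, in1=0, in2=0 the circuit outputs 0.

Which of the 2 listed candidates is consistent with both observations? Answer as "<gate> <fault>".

G0 stuck-at-0

Evaluate each candidate on input in0=0, in1=0, in2=0:
  G6 stuck-at-1: G0=0, G1=1, G2=0, G3=0, G4=1, G5=1, G6=1 [stuck-at-1] → 1 — eliminated
  G0 stuck-at-0: G0=0 [stuck-at-0], G1=1, G2=0, G3=0, G4=1, G5=1, G6=0 → 0 — matches
Only G0 stuck-at-0 reproduces the observed 0.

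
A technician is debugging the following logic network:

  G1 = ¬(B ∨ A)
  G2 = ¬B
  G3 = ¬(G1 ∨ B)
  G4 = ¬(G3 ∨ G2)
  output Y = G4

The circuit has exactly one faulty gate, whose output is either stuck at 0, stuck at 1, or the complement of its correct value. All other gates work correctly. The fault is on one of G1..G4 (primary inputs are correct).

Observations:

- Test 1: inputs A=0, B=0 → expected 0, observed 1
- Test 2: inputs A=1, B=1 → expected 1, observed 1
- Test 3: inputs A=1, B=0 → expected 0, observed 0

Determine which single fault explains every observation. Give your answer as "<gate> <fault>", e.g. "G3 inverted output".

Fault-free values for test 1 (A=0, B=0): G1=1, G2=1, G3=0, G4=0, giving Y=0. Observed 1.
Test 1: faults giving observed 1 are {G2 stuck-at-0, G2 inverted output, G4 stuck-at-1, G4 inverted output}.
Test 2 (A=1, B=1): fault-free G1=0, G2=0, G3=0, G4=1 → 1; observed 1. Eliminates G2 inverted output, G4 inverted output.
Test 3 (A=1, B=0): fault-free G1=0, G2=1, G3=1, G4=0 → 0; observed 0. Eliminates G4 stuck-at-1.
Only G2 stuck-at-0 is consistent with every test.

G2 stuck-at-0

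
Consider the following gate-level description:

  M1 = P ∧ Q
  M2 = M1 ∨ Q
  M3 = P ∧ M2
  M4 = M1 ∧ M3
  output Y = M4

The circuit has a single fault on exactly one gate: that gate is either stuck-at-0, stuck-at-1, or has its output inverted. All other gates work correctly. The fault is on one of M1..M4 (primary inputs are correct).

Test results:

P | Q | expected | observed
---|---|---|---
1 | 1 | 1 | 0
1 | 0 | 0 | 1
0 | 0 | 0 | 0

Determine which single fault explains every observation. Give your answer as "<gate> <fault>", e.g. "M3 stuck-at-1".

M1 inverted output

Fault-free values for test 1 (P=1, Q=1): M1=1, M2=1, M3=1, M4=1, giving Y=1. Observed 0.
Test 1: faults giving observed 0 are {M1 stuck-at-0, M1 inverted output, M2 stuck-at-0, M2 inverted output, M3 stuck-at-0, M3 inverted output, M4 stuck-at-0, M4 inverted output}.
Test 2 (P=1, Q=0): fault-free M1=0, M2=0, M3=0, M4=0 → 0; observed 1. Eliminates M1 stuck-at-0, M2 stuck-at-0, M2 inverted output, M3 stuck-at-0, M3 inverted output, M4 stuck-at-0.
Test 3 (P=0, Q=0): fault-free M1=0, M2=0, M3=0, M4=0 → 0; observed 0. Eliminates M4 inverted output.
Only M1 inverted output is consistent with every test.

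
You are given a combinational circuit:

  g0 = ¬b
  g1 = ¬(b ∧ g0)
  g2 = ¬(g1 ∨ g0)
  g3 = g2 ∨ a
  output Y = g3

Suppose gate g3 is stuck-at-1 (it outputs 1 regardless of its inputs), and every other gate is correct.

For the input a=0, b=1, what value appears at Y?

Propagate with g3 forced: g0=0, g1=1, g2=0, g3=1 [stuck-at-1].
So Y = 1. (Without the fault it would be 0.)

1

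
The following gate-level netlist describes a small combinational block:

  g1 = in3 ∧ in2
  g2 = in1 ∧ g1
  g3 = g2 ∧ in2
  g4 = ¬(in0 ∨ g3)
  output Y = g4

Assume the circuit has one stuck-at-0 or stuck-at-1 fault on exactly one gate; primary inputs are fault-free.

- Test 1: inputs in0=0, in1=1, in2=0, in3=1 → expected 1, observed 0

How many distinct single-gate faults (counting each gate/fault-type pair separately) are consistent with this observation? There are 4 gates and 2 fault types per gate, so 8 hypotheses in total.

2

Fault-free: g1=0, g2=0, g3=0, g4=1 → 1. Observed 0.
  g1 stuck-at-0: output 1 ✗
  g1 stuck-at-1: output 1 ✗
  g2 stuck-at-0: output 1 ✗
  g2 stuck-at-1: output 1 ✗
  g3 stuck-at-0: output 1 ✗
  g3 stuck-at-1: output 0 ✓
  g4 stuck-at-0: output 0 ✓
  g4 stuck-at-1: output 1 ✗
Consistent faults: {g3 stuck-at-1, g4 stuck-at-0} — 2 in all.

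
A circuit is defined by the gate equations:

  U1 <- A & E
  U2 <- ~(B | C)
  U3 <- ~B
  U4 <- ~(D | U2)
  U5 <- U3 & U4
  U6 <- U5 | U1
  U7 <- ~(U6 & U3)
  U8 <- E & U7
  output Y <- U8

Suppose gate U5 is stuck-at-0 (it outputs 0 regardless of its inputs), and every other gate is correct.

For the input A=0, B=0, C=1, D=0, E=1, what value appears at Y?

1

Propagate with U5 forced: U1=0, U2=0, U3=1, U4=1, U5=0 [stuck-at-0], U6=0, U7=1, U8=1.
So Y = 1. (Without the fault it would be 0.)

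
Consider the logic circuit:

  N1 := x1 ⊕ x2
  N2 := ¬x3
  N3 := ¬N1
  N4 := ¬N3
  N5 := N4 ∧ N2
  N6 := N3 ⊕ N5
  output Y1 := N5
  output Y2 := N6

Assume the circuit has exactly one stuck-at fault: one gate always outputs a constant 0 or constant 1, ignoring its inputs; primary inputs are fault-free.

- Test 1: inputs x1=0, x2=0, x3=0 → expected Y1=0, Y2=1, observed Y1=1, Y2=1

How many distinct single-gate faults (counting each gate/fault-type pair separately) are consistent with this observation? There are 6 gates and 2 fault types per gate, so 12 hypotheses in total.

Fault-free: N1=0, N2=1, N3=1, N4=0, N5=0, N6=1 → Y1=0, Y2=1. Observed Y1=1, Y2=1.
  N1 stuck-at-0: output Y1=0, Y2=1 ✗
  N1 stuck-at-1: output Y1=1, Y2=1 ✓
  N2 stuck-at-0: output Y1=0, Y2=1 ✗
  N2 stuck-at-1: output Y1=0, Y2=1 ✗
  N3 stuck-at-0: output Y1=1, Y2=1 ✓
  N3 stuck-at-1: output Y1=0, Y2=1 ✗
  N4 stuck-at-0: output Y1=0, Y2=1 ✗
  N4 stuck-at-1: output Y1=1, Y2=0 ✗
  N5 stuck-at-0: output Y1=0, Y2=1 ✗
  N5 stuck-at-1: output Y1=1, Y2=0 ✗
  N6 stuck-at-0: output Y1=0, Y2=0 ✗
  N6 stuck-at-1: output Y1=0, Y2=1 ✗
Consistent faults: {N1 stuck-at-1, N3 stuck-at-0} — 2 in all.

2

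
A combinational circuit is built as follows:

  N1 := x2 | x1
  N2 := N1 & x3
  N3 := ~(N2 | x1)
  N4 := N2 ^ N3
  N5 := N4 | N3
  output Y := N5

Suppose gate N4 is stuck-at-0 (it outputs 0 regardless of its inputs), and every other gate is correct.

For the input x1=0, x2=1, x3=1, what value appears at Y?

0

Propagate with N4 forced: N1=1, N2=1, N3=0, N4=0 [stuck-at-0], N5=0.
So Y = 0. (Without the fault it would be 1.)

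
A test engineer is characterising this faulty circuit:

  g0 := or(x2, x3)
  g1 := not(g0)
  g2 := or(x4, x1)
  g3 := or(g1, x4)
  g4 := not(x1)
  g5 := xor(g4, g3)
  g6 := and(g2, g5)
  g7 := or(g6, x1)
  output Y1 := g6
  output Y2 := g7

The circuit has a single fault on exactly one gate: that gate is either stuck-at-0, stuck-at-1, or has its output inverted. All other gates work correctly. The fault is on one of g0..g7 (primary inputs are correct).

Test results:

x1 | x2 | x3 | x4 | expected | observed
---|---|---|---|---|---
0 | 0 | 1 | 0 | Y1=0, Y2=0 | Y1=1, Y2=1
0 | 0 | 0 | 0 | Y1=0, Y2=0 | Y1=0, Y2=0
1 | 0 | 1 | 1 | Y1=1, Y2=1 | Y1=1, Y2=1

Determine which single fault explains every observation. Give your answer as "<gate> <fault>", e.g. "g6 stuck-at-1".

Fault-free values for test 1 (x1=0, x2=0, x3=1, x4=0): g0=1, g1=0, g2=0, g3=0, g4=1, g5=1, g6=0, g7=0, giving Y1=0, Y2=0. Observed Y1=1, Y2=1.
Test 1: faults giving observed Y1=1, Y2=1 are {g2 stuck-at-1, g2 inverted output, g6 stuck-at-1, g6 inverted output}.
Test 2 (x1=0, x2=0, x3=0, x4=0): fault-free g0=0, g1=1, g2=0, g3=1, g4=1, g5=0, g6=0, g7=0 → Y1=0, Y2=0; observed Y1=0, Y2=0. Eliminates g6 stuck-at-1, g6 inverted output.
Test 3 (x1=1, x2=0, x3=1, x4=1): fault-free g0=1, g1=0, g2=1, g3=1, g4=0, g5=1, g6=1, g7=1 → Y1=1, Y2=1; observed Y1=1, Y2=1. Eliminates g2 inverted output.
Only g2 stuck-at-1 is consistent with every test.

g2 stuck-at-1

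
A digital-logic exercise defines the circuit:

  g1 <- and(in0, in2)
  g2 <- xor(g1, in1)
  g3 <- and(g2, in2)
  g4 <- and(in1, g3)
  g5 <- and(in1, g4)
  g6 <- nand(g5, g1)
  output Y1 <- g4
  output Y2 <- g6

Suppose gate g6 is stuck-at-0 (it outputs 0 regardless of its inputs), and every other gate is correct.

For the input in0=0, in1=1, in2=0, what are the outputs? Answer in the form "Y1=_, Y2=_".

Propagate with g6 forced: g1=0, g2=1, g3=0, g4=0, g5=0, g6=0 [stuck-at-0].
So the outputs are Y1=0, Y2=0. (Without the fault they would be Y1=0, Y2=1.)

Y1=0, Y2=0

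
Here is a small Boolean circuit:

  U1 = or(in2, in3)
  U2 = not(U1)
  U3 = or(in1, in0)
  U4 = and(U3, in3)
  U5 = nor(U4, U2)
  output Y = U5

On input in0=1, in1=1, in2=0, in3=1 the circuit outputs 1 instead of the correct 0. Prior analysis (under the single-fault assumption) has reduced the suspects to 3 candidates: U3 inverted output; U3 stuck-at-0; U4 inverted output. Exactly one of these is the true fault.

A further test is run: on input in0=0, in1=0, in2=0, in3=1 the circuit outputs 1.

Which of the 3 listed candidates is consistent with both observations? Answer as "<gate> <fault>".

U3 stuck-at-0

Evaluate each candidate on input in0=0, in1=0, in2=0, in3=1:
  U3 inverted output: U1=1, U2=0, U3=1 [inverted output], U4=1, U5=0 → 0 — eliminated
  U3 stuck-at-0: U1=1, U2=0, U3=0 [stuck-at-0], U4=0, U5=1 → 1 — matches
  U4 inverted output: U1=1, U2=0, U3=0, U4=1 [inverted output], U5=0 → 0 — eliminated
Only U3 stuck-at-0 reproduces the observed 1.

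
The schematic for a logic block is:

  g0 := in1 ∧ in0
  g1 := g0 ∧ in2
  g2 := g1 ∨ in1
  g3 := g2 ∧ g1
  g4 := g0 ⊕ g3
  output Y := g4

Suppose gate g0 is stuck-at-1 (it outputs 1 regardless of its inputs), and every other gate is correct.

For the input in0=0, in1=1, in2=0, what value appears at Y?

Propagate with g0 forced: g0=1 [stuck-at-1], g1=0, g2=1, g3=0, g4=1.
So Y = 1. (Without the fault it would be 0.)

1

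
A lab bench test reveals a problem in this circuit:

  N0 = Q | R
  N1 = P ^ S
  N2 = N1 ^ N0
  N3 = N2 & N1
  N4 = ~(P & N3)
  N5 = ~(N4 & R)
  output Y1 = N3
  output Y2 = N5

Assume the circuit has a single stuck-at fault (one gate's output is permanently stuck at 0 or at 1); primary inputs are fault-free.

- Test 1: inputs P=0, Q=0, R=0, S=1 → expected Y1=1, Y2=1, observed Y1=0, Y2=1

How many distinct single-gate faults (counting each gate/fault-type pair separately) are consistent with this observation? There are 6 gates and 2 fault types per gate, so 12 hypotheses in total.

Fault-free: N0=0, N1=1, N2=1, N3=1, N4=1, N5=1 → Y1=1, Y2=1. Observed Y1=0, Y2=1.
  N0 stuck-at-0: output Y1=1, Y2=1 ✗
  N0 stuck-at-1: output Y1=0, Y2=1 ✓
  N1 stuck-at-0: output Y1=0, Y2=1 ✓
  N1 stuck-at-1: output Y1=1, Y2=1 ✗
  N2 stuck-at-0: output Y1=0, Y2=1 ✓
  N2 stuck-at-1: output Y1=1, Y2=1 ✗
  N3 stuck-at-0: output Y1=0, Y2=1 ✓
  N3 stuck-at-1: output Y1=1, Y2=1 ✗
  N4 stuck-at-0: output Y1=1, Y2=1 ✗
  N4 stuck-at-1: output Y1=1, Y2=1 ✗
  N5 stuck-at-0: output Y1=1, Y2=0 ✗
  N5 stuck-at-1: output Y1=1, Y2=1 ✗
Consistent faults: {N0 stuck-at-1, N1 stuck-at-0, N2 stuck-at-0, N3 stuck-at-0} — 4 in all.

4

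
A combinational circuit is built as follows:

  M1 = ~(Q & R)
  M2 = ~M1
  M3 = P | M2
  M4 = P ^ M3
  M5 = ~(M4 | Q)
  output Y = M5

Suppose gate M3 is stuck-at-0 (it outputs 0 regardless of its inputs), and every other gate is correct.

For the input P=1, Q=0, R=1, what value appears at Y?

0

Propagate with M3 forced: M1=1, M2=0, M3=0 [stuck-at-0], M4=1, M5=0.
So Y = 0. (Without the fault it would be 1.)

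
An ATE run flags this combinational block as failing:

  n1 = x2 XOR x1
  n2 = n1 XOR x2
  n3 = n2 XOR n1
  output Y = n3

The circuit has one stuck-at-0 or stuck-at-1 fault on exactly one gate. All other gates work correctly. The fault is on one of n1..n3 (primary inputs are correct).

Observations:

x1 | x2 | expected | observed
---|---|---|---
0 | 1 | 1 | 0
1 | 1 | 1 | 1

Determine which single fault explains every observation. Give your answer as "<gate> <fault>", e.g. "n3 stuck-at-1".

Fault-free values for test 1 (x1=0, x2=1): n1=1, n2=0, n3=1, giving Y=1. Observed 0.
Test 1: faults giving observed 0 are {n2 stuck-at-1, n3 stuck-at-0}.
Test 2 (x1=1, x2=1): fault-free n1=0, n2=1, n3=1 → 1; observed 1. Eliminates n3 stuck-at-0.
Only n2 stuck-at-1 is consistent with every test.

n2 stuck-at-1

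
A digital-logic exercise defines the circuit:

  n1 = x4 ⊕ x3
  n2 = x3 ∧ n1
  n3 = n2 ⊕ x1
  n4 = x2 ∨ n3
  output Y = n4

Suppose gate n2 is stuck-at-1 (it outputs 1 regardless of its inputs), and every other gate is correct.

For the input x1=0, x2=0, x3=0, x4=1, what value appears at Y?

1

Propagate with n2 forced: n1=1, n2=1 [stuck-at-1], n3=1, n4=1.
So Y = 1. (Without the fault it would be 0.)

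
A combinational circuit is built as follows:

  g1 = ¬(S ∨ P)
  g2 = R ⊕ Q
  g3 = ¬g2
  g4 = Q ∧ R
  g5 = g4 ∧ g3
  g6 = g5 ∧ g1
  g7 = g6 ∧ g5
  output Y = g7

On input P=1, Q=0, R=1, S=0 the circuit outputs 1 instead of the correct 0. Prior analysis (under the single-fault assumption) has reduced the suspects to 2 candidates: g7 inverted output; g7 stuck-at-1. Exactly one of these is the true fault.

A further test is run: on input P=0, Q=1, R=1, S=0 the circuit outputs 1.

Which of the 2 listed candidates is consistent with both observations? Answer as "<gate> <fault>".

Evaluate each candidate on input P=0, Q=1, R=1, S=0:
  g7 inverted output: g1=1, g2=0, g3=1, g4=1, g5=1, g6=1, g7=0 [inverted output] → 0 — eliminated
  g7 stuck-at-1: g1=1, g2=0, g3=1, g4=1, g5=1, g6=1, g7=1 [stuck-at-1] → 1 — matches
Only g7 stuck-at-1 reproduces the observed 1.

g7 stuck-at-1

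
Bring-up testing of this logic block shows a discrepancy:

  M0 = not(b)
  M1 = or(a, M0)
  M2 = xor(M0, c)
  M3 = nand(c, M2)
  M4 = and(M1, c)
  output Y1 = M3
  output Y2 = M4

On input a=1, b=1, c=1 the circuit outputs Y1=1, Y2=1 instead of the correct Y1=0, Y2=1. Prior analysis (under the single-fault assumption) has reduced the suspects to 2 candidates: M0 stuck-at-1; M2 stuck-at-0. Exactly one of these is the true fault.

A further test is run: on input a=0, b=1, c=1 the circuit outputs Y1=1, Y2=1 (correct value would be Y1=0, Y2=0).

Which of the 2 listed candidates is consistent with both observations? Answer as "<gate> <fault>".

Evaluate each candidate on input a=0, b=1, c=1:
  M0 stuck-at-1: M0=1 [stuck-at-1], M1=1, M2=0, M3=1, M4=1 → Y1=1, Y2=1 — matches
  M2 stuck-at-0: M0=0, M1=0, M2=0 [stuck-at-0], M3=1, M4=0 → Y1=1, Y2=0 — eliminated
Only M0 stuck-at-1 reproduces the observed Y1=1, Y2=1.

M0 stuck-at-1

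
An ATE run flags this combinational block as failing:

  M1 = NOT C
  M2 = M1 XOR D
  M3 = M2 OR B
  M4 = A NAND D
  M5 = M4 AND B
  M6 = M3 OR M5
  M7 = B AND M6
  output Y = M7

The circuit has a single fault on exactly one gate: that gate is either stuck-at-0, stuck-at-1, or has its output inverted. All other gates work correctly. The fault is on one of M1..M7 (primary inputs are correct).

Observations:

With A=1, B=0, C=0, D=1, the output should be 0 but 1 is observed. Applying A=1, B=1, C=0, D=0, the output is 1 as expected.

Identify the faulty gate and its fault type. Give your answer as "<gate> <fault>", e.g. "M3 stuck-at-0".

Fault-free values for test 1 (A=1, B=0, C=0, D=1): M1=1, M2=0, M3=0, M4=0, M5=0, M6=0, M7=0, giving Y=0. Observed 1.
Test 1: faults giving observed 1 are {M7 stuck-at-1, M7 inverted output}.
Test 2 (A=1, B=1, C=0, D=0): fault-free M1=1, M2=1, M3=1, M4=1, M5=1, M6=1, M7=1 → 1; observed 1. Eliminates M7 inverted output.
Only M7 stuck-at-1 is consistent with every test.

M7 stuck-at-1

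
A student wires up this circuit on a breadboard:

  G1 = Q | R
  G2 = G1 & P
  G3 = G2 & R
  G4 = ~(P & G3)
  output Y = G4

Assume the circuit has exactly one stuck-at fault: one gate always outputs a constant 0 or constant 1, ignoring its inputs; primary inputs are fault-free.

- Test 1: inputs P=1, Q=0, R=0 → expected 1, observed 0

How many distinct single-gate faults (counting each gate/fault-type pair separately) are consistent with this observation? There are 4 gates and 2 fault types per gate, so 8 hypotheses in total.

2

Fault-free: G1=0, G2=0, G3=0, G4=1 → 1. Observed 0.
  G1 stuck-at-0: output 1 ✗
  G1 stuck-at-1: output 1 ✗
  G2 stuck-at-0: output 1 ✗
  G2 stuck-at-1: output 1 ✗
  G3 stuck-at-0: output 1 ✗
  G3 stuck-at-1: output 0 ✓
  G4 stuck-at-0: output 0 ✓
  G4 stuck-at-1: output 1 ✗
Consistent faults: {G3 stuck-at-1, G4 stuck-at-0} — 2 in all.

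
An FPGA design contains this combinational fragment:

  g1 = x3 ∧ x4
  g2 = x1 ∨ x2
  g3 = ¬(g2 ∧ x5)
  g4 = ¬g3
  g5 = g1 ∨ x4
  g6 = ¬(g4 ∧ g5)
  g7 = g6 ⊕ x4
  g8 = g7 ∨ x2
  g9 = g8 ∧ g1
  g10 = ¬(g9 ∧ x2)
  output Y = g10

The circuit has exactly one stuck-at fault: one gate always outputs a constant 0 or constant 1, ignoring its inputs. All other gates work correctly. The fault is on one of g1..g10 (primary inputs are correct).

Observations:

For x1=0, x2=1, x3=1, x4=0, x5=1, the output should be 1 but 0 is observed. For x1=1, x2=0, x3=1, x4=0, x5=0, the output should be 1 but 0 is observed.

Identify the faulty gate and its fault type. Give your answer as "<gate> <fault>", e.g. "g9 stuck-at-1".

Fault-free values for test 1 (x1=0, x2=1, x3=1, x4=0, x5=1): g1=0, g2=1, g3=0, g4=1, g5=0, g6=1, g7=1, g8=1, g9=0, g10=1, giving Y=1. Observed 0.
Test 1: faults giving observed 0 are {g1 stuck-at-1, g9 stuck-at-1, g10 stuck-at-0}.
Test 2 (x1=1, x2=0, x3=1, x4=0, x5=0): fault-free g1=0, g2=1, g3=1, g4=0, g5=0, g6=1, g7=1, g8=1, g9=0, g10=1 → 1; observed 0. Eliminates g1 stuck-at-1, g9 stuck-at-1.
Only g10 stuck-at-0 is consistent with every test.

g10 stuck-at-0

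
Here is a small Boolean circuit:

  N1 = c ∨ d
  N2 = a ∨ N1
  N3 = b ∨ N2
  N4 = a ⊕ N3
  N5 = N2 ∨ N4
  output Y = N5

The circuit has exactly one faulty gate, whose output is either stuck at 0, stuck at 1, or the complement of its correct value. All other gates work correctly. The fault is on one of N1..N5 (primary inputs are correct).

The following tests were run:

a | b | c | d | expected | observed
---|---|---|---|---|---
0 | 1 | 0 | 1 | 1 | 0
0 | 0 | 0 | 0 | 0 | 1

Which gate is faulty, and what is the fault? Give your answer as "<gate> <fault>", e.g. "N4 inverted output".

Fault-free values for test 1 (a=0, b=1, c=0, d=1): N1=1, N2=1, N3=1, N4=1, N5=1, giving Y=1. Observed 0.
Test 1: faults giving observed 0 are {N5 stuck-at-0, N5 inverted output}.
Test 2 (a=0, b=0, c=0, d=0): fault-free N1=0, N2=0, N3=0, N4=0, N5=0 → 0; observed 1. Eliminates N5 stuck-at-0.
Only N5 inverted output is consistent with every test.

N5 inverted output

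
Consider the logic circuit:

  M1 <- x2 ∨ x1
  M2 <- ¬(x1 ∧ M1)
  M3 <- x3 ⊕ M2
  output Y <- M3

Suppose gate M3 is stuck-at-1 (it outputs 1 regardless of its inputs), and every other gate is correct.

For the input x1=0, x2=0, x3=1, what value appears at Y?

Propagate with M3 forced: M1=0, M2=1, M3=1 [stuck-at-1].
So Y = 1. (Without the fault it would be 0.)

1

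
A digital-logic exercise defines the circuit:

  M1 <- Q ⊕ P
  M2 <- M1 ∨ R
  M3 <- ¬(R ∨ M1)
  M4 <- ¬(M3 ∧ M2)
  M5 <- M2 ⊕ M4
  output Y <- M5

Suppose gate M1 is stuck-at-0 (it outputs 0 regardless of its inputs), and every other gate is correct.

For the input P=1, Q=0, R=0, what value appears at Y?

1

Propagate with M1 forced: M1=0 [stuck-at-0], M2=0, M3=1, M4=1, M5=1.
So Y = 1. (Without the fault it would be 0.)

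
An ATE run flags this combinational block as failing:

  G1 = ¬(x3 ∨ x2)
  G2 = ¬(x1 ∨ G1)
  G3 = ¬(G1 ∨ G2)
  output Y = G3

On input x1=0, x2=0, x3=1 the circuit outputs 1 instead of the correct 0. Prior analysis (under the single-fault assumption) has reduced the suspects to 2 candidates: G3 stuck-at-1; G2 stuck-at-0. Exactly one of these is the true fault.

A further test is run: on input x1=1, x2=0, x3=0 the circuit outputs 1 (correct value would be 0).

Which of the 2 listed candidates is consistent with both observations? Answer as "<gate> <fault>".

G3 stuck-at-1

Evaluate each candidate on input x1=1, x2=0, x3=0:
  G3 stuck-at-1: G1=1, G2=0, G3=1 [stuck-at-1] → 1 — matches
  G2 stuck-at-0: G1=1, G2=0 [stuck-at-0], G3=0 → 0 — eliminated
Only G3 stuck-at-1 reproduces the observed 1.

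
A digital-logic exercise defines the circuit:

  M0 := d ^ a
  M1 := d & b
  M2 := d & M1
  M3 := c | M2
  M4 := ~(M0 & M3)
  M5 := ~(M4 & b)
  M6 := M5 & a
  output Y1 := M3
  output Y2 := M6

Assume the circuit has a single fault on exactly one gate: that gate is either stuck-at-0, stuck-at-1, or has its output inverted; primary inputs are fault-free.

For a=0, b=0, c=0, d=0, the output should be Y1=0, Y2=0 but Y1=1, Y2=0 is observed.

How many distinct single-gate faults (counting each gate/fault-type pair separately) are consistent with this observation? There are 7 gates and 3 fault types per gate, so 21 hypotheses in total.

4

Fault-free: M0=0, M1=0, M2=0, M3=0, M4=1, M5=1, M6=0 → Y1=0, Y2=0. Observed Y1=1, Y2=0.
  M0: none of the 3 fault types match ✗
  M1: none of the 3 fault types match ✗
  M2: stuck-at-1, inverted output ✓; others ✗
  M3: stuck-at-1, inverted output ✓; others ✗
  M4: none of the 3 fault types match ✗
  M5: none of the 3 fault types match ✗
  M6: none of the 3 fault types match ✗
Consistent faults: {M2 stuck-at-1, M2 inverted output, M3 stuck-at-1, M3 inverted output} — 4 in all.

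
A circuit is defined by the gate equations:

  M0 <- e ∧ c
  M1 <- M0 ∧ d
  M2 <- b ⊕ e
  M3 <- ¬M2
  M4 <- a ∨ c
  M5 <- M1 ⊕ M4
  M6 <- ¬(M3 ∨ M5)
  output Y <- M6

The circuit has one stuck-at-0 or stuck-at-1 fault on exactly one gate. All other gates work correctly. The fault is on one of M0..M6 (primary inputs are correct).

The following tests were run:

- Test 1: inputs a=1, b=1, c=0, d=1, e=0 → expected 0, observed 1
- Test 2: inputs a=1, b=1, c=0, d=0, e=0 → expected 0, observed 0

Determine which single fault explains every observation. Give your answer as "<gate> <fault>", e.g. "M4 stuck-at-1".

M0 stuck-at-1

Fault-free values for test 1 (a=1, b=1, c=0, d=1, e=0): M0=0, M1=0, M2=1, M3=0, M4=1, M5=1, M6=0, giving Y=0. Observed 1.
Test 1: faults giving observed 1 are {M0 stuck-at-1, M1 stuck-at-1, M4 stuck-at-0, M5 stuck-at-0, M6 stuck-at-1}.
Test 2 (a=1, b=1, c=0, d=0, e=0): fault-free M0=0, M1=0, M2=1, M3=0, M4=1, M5=1, M6=0 → 0; observed 0. Eliminates M1 stuck-at-1, M4 stuck-at-0, M5 stuck-at-0, M6 stuck-at-1.
Only M0 stuck-at-1 is consistent with every test.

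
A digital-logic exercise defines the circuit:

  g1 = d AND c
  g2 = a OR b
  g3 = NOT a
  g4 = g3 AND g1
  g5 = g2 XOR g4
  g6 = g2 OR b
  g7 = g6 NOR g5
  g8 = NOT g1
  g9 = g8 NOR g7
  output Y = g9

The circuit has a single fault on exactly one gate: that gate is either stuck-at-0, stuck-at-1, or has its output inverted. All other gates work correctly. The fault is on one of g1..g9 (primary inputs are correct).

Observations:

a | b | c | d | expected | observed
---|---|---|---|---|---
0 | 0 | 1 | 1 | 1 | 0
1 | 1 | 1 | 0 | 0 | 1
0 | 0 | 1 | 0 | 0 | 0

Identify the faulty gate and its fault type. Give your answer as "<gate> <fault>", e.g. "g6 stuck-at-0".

Fault-free values for test 1 (a=0, b=0, c=1, d=1): g1=1, g2=0, g3=1, g4=1, g5=1, g6=0, g7=0, g8=0, g9=1, giving Y=1. Observed 0.
Test 1: faults giving observed 0 are {g1 stuck-at-0, g1 inverted output, g3 stuck-at-0, g3 inverted output, g4 stuck-at-0, g4 inverted output, g5 stuck-at-0, g5 inverted output, g7 stuck-at-1, g7 inverted output, g8 stuck-at-1, g8 inverted output, g9 stuck-at-0, g9 inverted output}.
Test 2 (a=1, b=1, c=1, d=0): fault-free g1=0, g2=1, g3=0, g4=0, g5=1, g6=1, g7=0, g8=1, g9=0 → 0; observed 1. Eliminates g1 stuck-at-0, g3 stuck-at-0, g3 inverted output, g4 stuck-at-0, g4 inverted output, g5 stuck-at-0, g5 inverted output, g7 stuck-at-1, g7 inverted output, g8 stuck-at-1, g9 stuck-at-0.
Test 3 (a=0, b=0, c=1, d=0): fault-free g1=0, g2=0, g3=1, g4=0, g5=0, g6=0, g7=1, g8=1, g9=0 → 0; observed 0. Eliminates g1 inverted output, g9 inverted output.
Only g8 inverted output is consistent with every test.

g8 inverted output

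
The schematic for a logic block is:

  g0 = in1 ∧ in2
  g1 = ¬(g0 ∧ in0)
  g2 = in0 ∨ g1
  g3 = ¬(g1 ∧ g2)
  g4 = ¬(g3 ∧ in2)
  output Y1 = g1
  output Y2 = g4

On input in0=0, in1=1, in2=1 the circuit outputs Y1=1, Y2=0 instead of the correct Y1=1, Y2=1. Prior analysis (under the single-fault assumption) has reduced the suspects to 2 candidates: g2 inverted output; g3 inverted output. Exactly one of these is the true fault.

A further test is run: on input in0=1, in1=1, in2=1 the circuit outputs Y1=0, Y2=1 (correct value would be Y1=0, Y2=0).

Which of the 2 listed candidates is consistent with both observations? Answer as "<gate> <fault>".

g3 inverted output

Evaluate each candidate on input in0=1, in1=1, in2=1:
  g2 inverted output: g0=1, g1=0, g2=0 [inverted output], g3=1, g4=0 → Y1=0, Y2=0 — eliminated
  g3 inverted output: g0=1, g1=0, g2=1, g3=0 [inverted output], g4=1 → Y1=0, Y2=1 — matches
Only g3 inverted output reproduces the observed Y1=0, Y2=1.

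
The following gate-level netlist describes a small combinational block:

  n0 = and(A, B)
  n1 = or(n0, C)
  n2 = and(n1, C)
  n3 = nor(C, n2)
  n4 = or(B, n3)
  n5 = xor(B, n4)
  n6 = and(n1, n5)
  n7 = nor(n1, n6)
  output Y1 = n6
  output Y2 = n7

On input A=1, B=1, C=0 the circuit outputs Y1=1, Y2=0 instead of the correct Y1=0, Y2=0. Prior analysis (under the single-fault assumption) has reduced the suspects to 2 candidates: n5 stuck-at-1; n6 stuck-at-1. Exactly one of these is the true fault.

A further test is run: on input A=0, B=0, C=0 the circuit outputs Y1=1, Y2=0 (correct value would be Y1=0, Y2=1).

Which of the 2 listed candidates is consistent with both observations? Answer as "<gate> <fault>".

n6 stuck-at-1

Evaluate each candidate on input A=0, B=0, C=0:
  n5 stuck-at-1: n0=0, n1=0, n2=0, n3=1, n4=1, n5=1 [stuck-at-1], n6=0, n7=1 → Y1=0, Y2=1 — eliminated
  n6 stuck-at-1: n0=0, n1=0, n2=0, n3=1, n4=1, n5=1, n6=1 [stuck-at-1], n7=0 → Y1=1, Y2=0 — matches
Only n6 stuck-at-1 reproduces the observed Y1=1, Y2=0.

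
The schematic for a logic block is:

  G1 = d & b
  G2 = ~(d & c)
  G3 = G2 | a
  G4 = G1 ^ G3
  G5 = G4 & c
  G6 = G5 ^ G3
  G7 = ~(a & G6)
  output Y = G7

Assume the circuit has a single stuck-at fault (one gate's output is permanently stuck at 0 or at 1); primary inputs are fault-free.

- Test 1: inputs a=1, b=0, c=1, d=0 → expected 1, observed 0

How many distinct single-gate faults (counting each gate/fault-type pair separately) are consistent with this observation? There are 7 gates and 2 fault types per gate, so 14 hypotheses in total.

5

Fault-free: G1=0, G2=1, G3=1, G4=1, G5=1, G6=0, G7=1 → 1. Observed 0.
  G1 stuck-at-0: output 1 ✗
  G1 stuck-at-1: output 0 ✓
  G2 stuck-at-0: output 1 ✗
  G2 stuck-at-1: output 1 ✗
  G3 stuck-at-0: output 1 ✗
  G3 stuck-at-1: output 1 ✗
  G4 stuck-at-0: output 0 ✓
  G4 stuck-at-1: output 1 ✗
  G5 stuck-at-0: output 0 ✓
  G5 stuck-at-1: output 1 ✗
  G6 stuck-at-0: output 1 ✗
  G6 stuck-at-1: output 0 ✓
  G7 stuck-at-0: output 0 ✓
  G7 stuck-at-1: output 1 ✗
Consistent faults: {G1 stuck-at-1, G4 stuck-at-0, G5 stuck-at-0, G6 stuck-at-1, G7 stuck-at-0} — 5 in all.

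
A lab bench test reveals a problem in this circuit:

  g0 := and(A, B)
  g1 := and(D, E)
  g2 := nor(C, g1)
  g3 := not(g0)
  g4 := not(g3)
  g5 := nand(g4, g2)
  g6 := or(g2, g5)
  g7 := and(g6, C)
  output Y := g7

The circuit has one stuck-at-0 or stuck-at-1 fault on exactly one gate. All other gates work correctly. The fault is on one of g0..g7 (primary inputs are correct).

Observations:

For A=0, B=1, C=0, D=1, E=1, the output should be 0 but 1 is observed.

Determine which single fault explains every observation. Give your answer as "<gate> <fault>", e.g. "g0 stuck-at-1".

g7 stuck-at-1

Fault-free values for test 1 (A=0, B=1, C=0, D=1, E=1): g0=0, g1=1, g2=0, g3=1, g4=0, g5=1, g6=1, g7=0, giving Y=0. Observed 1.
Test 1: faults giving observed 1 are {g7 stuck-at-1}.
Only g7 stuck-at-1 is consistent with every test.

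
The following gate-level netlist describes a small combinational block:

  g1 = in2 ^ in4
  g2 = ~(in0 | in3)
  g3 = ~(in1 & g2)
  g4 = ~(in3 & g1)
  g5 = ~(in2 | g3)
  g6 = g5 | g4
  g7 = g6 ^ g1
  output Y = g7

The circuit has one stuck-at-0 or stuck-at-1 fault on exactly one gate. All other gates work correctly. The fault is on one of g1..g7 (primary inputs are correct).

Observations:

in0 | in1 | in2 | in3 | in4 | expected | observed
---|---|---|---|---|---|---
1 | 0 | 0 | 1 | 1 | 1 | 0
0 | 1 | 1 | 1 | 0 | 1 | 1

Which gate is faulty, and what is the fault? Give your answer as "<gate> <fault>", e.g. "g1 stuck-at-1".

Fault-free values for test 1 (in0=1, in1=0, in2=0, in3=1, in4=1): g1=1, g2=0, g3=1, g4=0, g5=0, g6=0, g7=1, giving Y=1. Observed 0.
Test 1: faults giving observed 0 are {g3 stuck-at-0, g4 stuck-at-1, g5 stuck-at-1, g6 stuck-at-1, g7 stuck-at-0}.
Test 2 (in0=0, in1=1, in2=1, in3=1, in4=0): fault-free g1=1, g2=0, g3=1, g4=0, g5=0, g6=0, g7=1 → 1; observed 1. Eliminates g4 stuck-at-1, g5 stuck-at-1, g6 stuck-at-1, g7 stuck-at-0.
Only g3 stuck-at-0 is consistent with every test.

g3 stuck-at-0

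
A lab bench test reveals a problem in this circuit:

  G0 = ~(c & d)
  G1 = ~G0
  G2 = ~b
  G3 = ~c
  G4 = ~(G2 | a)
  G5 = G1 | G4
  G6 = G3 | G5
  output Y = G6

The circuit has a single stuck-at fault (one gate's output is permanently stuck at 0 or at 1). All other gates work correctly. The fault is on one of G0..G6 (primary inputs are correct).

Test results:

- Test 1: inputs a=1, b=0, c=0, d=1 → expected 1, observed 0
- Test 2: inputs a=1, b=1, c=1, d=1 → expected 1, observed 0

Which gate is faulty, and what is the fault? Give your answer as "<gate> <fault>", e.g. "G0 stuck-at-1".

Fault-free values for test 1 (a=1, b=0, c=0, d=1): G0=1, G1=0, G2=1, G3=1, G4=0, G5=0, G6=1, giving Y=1. Observed 0.
Test 1: faults giving observed 0 are {G3 stuck-at-0, G6 stuck-at-0}.
Test 2 (a=1, b=1, c=1, d=1): fault-free G0=0, G1=1, G2=0, G3=0, G4=0, G5=1, G6=1 → 1; observed 0. Eliminates G3 stuck-at-0.
Only G6 stuck-at-0 is consistent with every test.

G6 stuck-at-0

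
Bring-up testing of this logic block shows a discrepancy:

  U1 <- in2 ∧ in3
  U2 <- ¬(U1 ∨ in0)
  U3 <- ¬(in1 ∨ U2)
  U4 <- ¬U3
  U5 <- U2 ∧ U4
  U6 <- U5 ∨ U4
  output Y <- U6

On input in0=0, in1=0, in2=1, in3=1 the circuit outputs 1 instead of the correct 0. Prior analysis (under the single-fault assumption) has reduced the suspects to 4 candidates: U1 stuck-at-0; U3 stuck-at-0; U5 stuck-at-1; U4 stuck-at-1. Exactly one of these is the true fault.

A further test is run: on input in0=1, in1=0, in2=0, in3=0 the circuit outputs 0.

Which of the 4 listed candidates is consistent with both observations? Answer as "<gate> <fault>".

Evaluate each candidate on input in0=1, in1=0, in2=0, in3=0:
  U1 stuck-at-0: U1=0 [stuck-at-0], U2=0, U3=1, U4=0, U5=0, U6=0 → 0 — matches
  U3 stuck-at-0: U1=0, U2=0, U3=0 [stuck-at-0], U4=1, U5=0, U6=1 → 1 — eliminated
  U5 stuck-at-1: U1=0, U2=0, U3=1, U4=0, U5=1 [stuck-at-1], U6=1 → 1 — eliminated
  U4 stuck-at-1: U1=0, U2=0, U3=1, U4=1 [stuck-at-1], U5=0, U6=1 → 1 — eliminated
Only U1 stuck-at-0 reproduces the observed 0.

U1 stuck-at-0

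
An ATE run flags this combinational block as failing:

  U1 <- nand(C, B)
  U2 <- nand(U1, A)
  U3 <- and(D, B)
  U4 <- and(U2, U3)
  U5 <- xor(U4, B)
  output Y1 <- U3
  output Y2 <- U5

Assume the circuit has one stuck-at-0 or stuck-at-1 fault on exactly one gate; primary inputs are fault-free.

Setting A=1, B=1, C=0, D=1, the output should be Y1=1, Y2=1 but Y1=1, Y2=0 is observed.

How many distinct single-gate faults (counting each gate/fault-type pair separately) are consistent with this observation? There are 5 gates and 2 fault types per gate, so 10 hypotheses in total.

Fault-free: U1=1, U2=0, U3=1, U4=0, U5=1 → Y1=1, Y2=1. Observed Y1=1, Y2=0.
  U1 stuck-at-0: output Y1=1, Y2=0 ✓
  U1 stuck-at-1: output Y1=1, Y2=1 ✗
  U2 stuck-at-0: output Y1=1, Y2=1 ✗
  U2 stuck-at-1: output Y1=1, Y2=0 ✓
  U3 stuck-at-0: output Y1=0, Y2=1 ✗
  U3 stuck-at-1: output Y1=1, Y2=1 ✗
  U4 stuck-at-0: output Y1=1, Y2=1 ✗
  U4 stuck-at-1: output Y1=1, Y2=0 ✓
  U5 stuck-at-0: output Y1=1, Y2=0 ✓
  U5 stuck-at-1: output Y1=1, Y2=1 ✗
Consistent faults: {U1 stuck-at-0, U2 stuck-at-1, U4 stuck-at-1, U5 stuck-at-0} — 4 in all.

4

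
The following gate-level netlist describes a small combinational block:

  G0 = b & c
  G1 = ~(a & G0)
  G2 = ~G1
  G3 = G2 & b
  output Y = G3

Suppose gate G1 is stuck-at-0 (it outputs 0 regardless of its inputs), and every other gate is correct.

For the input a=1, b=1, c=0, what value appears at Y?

Propagate with G1 forced: G0=0, G1=0 [stuck-at-0], G2=1, G3=1.
So Y = 1. (Without the fault it would be 0.)

1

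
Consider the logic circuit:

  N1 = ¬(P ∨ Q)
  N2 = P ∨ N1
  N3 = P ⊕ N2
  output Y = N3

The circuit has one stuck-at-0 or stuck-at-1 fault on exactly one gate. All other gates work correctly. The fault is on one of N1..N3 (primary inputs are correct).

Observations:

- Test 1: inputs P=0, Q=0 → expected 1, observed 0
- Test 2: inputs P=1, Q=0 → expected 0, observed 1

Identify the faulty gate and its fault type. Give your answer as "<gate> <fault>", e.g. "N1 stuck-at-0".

Fault-free values for test 1 (P=0, Q=0): N1=1, N2=1, N3=1, giving Y=1. Observed 0.
Test 1: faults giving observed 0 are {N1 stuck-at-0, N2 stuck-at-0, N3 stuck-at-0}.
Test 2 (P=1, Q=0): fault-free N1=0, N2=1, N3=0 → 0; observed 1. Eliminates N1 stuck-at-0, N3 stuck-at-0.
Only N2 stuck-at-0 is consistent with every test.

N2 stuck-at-0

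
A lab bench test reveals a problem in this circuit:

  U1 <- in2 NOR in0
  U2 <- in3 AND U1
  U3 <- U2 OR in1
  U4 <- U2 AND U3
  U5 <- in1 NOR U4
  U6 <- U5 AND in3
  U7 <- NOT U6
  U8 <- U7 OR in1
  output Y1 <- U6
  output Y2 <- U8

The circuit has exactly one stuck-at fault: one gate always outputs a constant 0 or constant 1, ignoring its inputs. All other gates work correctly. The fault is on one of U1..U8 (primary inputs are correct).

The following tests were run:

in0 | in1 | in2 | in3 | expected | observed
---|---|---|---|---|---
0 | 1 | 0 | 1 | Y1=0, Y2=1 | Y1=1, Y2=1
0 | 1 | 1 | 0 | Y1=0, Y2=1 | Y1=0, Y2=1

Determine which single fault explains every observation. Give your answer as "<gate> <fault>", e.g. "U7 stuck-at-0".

U5 stuck-at-1

Fault-free values for test 1 (in0=0, in1=1, in2=0, in3=1): U1=1, U2=1, U3=1, U4=1, U5=0, U6=0, U7=1, U8=1, giving Y1=0, Y2=1. Observed Y1=1, Y2=1.
Test 1: faults giving observed Y1=1, Y2=1 are {U5 stuck-at-1, U6 stuck-at-1}.
Test 2 (in0=0, in1=1, in2=1, in3=0): fault-free U1=0, U2=0, U3=1, U4=0, U5=0, U6=0, U7=1, U8=1 → Y1=0, Y2=1; observed Y1=0, Y2=1. Eliminates U6 stuck-at-1.
Only U5 stuck-at-1 is consistent with every test.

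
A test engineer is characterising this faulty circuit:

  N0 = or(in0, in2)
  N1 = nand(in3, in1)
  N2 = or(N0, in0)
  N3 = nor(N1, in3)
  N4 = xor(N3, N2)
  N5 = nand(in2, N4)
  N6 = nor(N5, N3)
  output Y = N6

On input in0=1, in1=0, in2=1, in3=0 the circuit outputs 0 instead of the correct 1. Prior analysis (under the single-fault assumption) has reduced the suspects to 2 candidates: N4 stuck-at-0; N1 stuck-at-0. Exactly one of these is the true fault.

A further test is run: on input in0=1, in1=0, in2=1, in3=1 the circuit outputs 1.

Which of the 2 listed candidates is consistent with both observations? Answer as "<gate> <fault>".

N1 stuck-at-0

Evaluate each candidate on input in0=1, in1=0, in2=1, in3=1:
  N4 stuck-at-0: N0=1, N1=1, N2=1, N3=0, N4=0 [stuck-at-0], N5=1, N6=0 → 0 — eliminated
  N1 stuck-at-0: N0=1, N1=0 [stuck-at-0], N2=1, N3=0, N4=1, N5=0, N6=1 → 1 — matches
Only N1 stuck-at-0 reproduces the observed 1.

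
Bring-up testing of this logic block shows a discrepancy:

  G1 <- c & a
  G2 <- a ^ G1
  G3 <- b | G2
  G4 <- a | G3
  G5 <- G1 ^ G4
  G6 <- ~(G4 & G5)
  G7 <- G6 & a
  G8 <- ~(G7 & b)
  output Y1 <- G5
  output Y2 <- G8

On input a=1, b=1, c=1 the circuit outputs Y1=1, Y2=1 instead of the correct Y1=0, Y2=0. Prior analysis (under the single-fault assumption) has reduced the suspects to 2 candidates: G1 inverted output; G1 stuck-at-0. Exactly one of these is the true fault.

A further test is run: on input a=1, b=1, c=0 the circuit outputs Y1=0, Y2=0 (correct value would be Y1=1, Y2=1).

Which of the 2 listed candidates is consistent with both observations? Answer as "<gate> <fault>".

Evaluate each candidate on input a=1, b=1, c=0:
  G1 inverted output: G1=1 [inverted output], G2=0, G3=1, G4=1, G5=0, G6=1, G7=1, G8=0 → Y1=0, Y2=0 — matches
  G1 stuck-at-0: G1=0 [stuck-at-0], G2=1, G3=1, G4=1, G5=1, G6=0, G7=0, G8=1 → Y1=1, Y2=1 — eliminated
Only G1 inverted output reproduces the observed Y1=0, Y2=0.

G1 inverted output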